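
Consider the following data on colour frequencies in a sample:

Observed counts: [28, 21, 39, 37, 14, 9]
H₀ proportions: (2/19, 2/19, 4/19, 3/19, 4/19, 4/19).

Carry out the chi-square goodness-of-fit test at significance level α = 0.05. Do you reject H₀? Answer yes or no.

reject H₀: yes

n = 148; E_i = n·p_i = [15.58, 15.58, 31.16, 23.37, 31.16, 31.16]
χ² = (28−15.58)²/15.58 + (21−15.58)²/15.58 + (39−31.16)²/31.16 + (37−23.37)²/23.37 + (14−31.16)²/31.16 + (9−31.16)²/31.16 = 46.9212
df = 5
p-value (upper-tail) = 0.00000
At α=0.05: p < α → reject H₀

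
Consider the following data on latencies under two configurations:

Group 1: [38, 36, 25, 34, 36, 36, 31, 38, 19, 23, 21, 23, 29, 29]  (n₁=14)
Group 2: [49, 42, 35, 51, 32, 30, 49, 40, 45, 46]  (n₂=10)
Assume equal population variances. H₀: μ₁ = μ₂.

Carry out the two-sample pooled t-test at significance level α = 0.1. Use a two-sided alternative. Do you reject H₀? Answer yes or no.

reject H₀: yes

x̄₁=29.857, s₁=6.678, n₁=14
x̄₂=41.900, s₂=7.460, n₂=10
s_p² = [13·6.678² + 9·7.460²]/22 = 49.1188
SE = √(s_p²·(1/14+1/10)) = 2.9018
t = (29.857−41.900)/2.9018 = -4.1502
df = 22
p-value (two-sided) = 0.00042
At α=0.1: p < α → reject H₀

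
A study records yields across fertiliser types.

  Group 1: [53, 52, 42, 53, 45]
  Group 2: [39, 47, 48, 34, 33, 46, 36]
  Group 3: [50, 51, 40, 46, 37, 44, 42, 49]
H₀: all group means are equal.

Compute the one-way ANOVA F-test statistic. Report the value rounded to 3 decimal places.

Group means [49.00, 40.43, 44.88], grand mean 44.350
SSB = Σnᵢ(x̄ᵢ−x̄)² = 217.961; SSW = ΣΣ(x−x̄ᵢ)² = 532.589
MSB = 217.961/2 = 108.9804; MSW = 532.589/17 = 31.3288
F = MSB/MSW = 3.4786
df = (2, 17)

test statistic = 3.479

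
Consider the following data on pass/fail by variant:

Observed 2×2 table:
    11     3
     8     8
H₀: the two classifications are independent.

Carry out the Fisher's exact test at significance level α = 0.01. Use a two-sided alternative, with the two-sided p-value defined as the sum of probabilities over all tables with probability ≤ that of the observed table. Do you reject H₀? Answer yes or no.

Margins: r₁=14, r₂=16, c₁=19, c₂=11, n=30
p_obs = C(14,11)·C(16,8)/C(30,19); sum pmf over tables with pmf ≤ p_obs
p-value (two-sided) = 0.14243
At α=0.01: p ≥ α → fail to reject H₀

reject H₀: no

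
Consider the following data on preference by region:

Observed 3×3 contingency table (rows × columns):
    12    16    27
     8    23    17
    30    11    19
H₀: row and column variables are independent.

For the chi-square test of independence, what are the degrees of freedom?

degrees of freedom = 4

df = (r−1)(c−1) = (3−1)·(3−1) = 4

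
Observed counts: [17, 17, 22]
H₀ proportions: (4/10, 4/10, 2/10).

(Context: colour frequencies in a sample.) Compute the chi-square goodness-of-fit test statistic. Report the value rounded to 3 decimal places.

n = 56; E_i = n·p_i = [22.40, 22.40, 11.20]
χ² = (17−22.40)²/22.40 + (17−22.40)²/22.40 + (22−11.20)²/11.20 = 13.0179
df = 2

test statistic = 13.018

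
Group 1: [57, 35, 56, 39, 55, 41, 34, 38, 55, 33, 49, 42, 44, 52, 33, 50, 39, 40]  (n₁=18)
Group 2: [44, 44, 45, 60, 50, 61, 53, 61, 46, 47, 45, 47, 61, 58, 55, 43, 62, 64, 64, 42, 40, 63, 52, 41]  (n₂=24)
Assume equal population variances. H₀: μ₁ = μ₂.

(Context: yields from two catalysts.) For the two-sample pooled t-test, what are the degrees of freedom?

df = n₁ + n₂ − 2 = 18 + 24 − 2 = 40

degrees of freedom = 40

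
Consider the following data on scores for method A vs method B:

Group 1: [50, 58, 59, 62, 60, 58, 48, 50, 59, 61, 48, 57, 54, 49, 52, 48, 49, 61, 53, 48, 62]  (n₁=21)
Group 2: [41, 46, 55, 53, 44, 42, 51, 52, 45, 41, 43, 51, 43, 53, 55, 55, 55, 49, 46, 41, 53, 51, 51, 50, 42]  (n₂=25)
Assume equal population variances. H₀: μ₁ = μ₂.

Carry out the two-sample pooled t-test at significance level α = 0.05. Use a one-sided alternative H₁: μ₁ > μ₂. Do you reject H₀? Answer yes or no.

x̄₁=54.571, s₁=5.372, n₁=21
x̄₂=48.320, s₂=5.113, n₂=25
s_p² = [20·5.372² + 24·5.113²]/44 = 27.3769
SE = √(s_p²·(1/21+1/25)) = 1.5488
t = (54.571−48.320)/1.5488 = 4.0363
df = 44
p-value (one-sided, H₁ greater) = 0.00011
At α=0.05: p < α → reject H₀

reject H₀: yes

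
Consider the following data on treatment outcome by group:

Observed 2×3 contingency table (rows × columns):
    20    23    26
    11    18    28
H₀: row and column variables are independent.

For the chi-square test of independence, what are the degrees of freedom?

degrees of freedom = 2

df = (r−1)(c−1) = (2−1)·(3−1) = 2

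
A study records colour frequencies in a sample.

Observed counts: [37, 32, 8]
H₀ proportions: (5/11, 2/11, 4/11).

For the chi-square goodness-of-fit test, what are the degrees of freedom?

df = k − 1 = 3 − 1 = 2

degrees of freedom = 2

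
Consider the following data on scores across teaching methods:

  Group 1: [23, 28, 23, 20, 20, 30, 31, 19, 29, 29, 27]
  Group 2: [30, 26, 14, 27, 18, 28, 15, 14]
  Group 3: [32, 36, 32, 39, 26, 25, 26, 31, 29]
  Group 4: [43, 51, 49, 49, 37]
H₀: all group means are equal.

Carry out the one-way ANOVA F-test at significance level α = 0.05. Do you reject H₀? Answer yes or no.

Group means [25.36, 21.50, 30.67, 45.80], grand mean 28.970
SSB = Σnᵢ(x̄ᵢ−x̄)² = 2031.624; SSW = ΣΣ(x−x̄ᵢ)² = 843.345
MSB = 2031.624/3 = 677.2081; MSW = 843.345/29 = 29.0809
F = MSB/MSW = 23.2871
df = (3, 29)
p-value (upper-tail) = 0.00000
At α=0.05: p < α → reject H₀

reject H₀: yes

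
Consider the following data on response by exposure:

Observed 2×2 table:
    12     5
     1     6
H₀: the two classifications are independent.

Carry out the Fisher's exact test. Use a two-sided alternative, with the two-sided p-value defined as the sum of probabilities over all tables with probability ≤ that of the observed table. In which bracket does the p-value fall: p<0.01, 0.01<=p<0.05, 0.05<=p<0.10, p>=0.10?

p-value bracket: 0.01<=p<0.05

Margins: r₁=17, r₂=7, c₁=13, c₂=11, n=24
p_obs = C(17,12)·C(7,1)/C(24,13); sum pmf over tables with pmf ≤ p_obs
p-value (two-sided) = 0.02326
→ bracket: 0.01<=p<0.05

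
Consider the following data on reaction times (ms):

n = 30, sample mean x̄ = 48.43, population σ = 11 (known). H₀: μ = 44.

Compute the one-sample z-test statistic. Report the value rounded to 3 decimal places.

SE = σ/√n = 11/√30 = 2.0083
z = (x̄−μ₀)/SE = (48.43−44)/2.0083 = 2.2058

test statistic = 2.206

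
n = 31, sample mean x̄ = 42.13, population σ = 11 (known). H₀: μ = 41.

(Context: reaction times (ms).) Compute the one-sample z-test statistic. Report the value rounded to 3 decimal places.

SE = σ/√n = 11/√31 = 1.9757
z = (x̄−μ₀)/SE = (42.13−41)/1.9757 = 0.5720

test statistic = 0.572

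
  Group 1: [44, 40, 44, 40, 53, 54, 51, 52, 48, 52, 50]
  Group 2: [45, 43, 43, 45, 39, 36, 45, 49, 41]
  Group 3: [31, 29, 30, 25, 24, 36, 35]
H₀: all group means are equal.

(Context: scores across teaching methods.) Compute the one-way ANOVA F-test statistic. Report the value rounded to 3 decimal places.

Group means [48.00, 42.89, 30.00], grand mean 41.630
SSB = Σnᵢ(x̄ᵢ−x̄)² = 1407.407; SSW = ΣΣ(x−x̄ᵢ)² = 506.889
MSB = 1407.407/2 = 703.7037; MSW = 506.889/24 = 21.1204
F = MSB/MSW = 33.3187
df = (2, 24)

test statistic = 33.319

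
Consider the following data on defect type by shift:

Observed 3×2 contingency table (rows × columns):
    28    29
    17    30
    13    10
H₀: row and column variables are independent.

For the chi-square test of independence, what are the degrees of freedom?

degrees of freedom = 2

df = (r−1)(c−1) = (3−1)·(2−1) = 2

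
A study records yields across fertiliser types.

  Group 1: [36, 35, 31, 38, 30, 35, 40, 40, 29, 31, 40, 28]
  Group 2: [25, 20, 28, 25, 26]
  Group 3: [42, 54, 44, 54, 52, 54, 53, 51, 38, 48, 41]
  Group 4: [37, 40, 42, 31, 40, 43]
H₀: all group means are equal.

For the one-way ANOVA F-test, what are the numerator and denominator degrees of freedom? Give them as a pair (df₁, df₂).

degrees of freedom = [3, 30]

k = 4 groups, N = 34 total
df = (k−1, N−k) = (4−1, 34−4) = (3, 30)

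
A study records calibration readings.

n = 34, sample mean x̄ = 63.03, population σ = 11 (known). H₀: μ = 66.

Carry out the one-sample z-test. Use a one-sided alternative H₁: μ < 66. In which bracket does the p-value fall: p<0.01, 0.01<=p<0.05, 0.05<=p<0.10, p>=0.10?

p-value bracket: 0.05<=p<0.10

SE = σ/√n = 11/√34 = 1.8865
z = (x̄−μ₀)/SE = (63.03−66)/1.8865 = -1.5744
p-value (one-sided, H₁ less) = 0.05770
→ bracket: 0.05<=p<0.10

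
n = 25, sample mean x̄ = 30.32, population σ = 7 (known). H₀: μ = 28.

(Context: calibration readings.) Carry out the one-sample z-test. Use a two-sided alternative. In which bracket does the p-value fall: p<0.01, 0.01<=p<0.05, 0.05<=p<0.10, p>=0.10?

p-value bracket: 0.05<=p<0.10

SE = σ/√n = 7/√25 = 1.4000
z = (x̄−μ₀)/SE = (30.32−28)/1.4000 = 1.6571
p-value (two-sided) = 0.09749
→ bracket: 0.05<=p<0.10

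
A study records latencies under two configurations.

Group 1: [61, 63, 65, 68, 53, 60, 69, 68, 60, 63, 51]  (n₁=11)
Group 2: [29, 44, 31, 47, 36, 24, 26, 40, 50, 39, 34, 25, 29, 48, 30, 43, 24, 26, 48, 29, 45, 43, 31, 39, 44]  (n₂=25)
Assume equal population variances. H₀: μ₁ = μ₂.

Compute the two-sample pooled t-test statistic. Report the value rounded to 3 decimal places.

x̄₁=61.909, s₁=5.856, n₁=11
x̄₂=36.160, s₂=8.639, n₂=25
s_p² = [10·5.856² + 24·8.639²]/34 = 62.7726
SE = √(s_p²·(1/11+1/25)) = 2.8666
t = (61.909−36.160)/2.8666 = 8.9824
df = 34

test statistic = 8.982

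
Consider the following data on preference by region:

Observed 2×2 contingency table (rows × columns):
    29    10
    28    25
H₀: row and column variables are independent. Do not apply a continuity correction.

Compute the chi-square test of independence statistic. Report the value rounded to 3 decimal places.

Row totals [39, 53], col totals [57, 35], n=92
χ² = (29−24.16)²/24.16 + (10−14.84)²/14.84 + (28−32.84)²/32.84 + (25−20.16)²/20.16 = 4.4180
df = 1

test statistic = 4.418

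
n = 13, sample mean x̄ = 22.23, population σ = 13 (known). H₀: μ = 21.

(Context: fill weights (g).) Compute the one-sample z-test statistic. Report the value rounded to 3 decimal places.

test statistic = 0.341

SE = σ/√n = 13/√13 = 3.6056
z = (x̄−μ₀)/SE = (22.23−21)/3.6056 = 0.3411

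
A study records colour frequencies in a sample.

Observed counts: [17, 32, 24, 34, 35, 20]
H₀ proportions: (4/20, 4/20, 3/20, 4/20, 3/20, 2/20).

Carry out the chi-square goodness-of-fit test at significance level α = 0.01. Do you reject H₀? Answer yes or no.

reject H₀: no

n = 162; E_i = n·p_i = [32.40, 32.40, 24.30, 32.40, 24.30, 16.20]
χ² = (17−32.40)²/32.40 + (32−32.40)²/32.40 + (24−24.30)²/24.30 + (34−32.40)²/32.40 + (35−24.30)²/24.30 + (20−16.20)²/16.20 = 13.0103
df = 5
p-value (upper-tail) = 0.02328
At α=0.01: p ≥ α → fail to reject H₀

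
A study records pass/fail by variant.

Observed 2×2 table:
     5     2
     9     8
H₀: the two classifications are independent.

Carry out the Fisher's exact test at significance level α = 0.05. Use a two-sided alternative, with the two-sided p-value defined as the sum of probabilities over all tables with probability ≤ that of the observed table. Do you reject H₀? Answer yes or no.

Margins: r₁=7, r₂=17, c₁=14, c₂=10, n=24
p_obs = C(7,5)·C(17,9)/C(24,14); sum pmf over tables with pmf ≤ p_obs
p-value (two-sided) = 0.65294
At α=0.05: p ≥ α → fail to reject H₀

reject H₀: no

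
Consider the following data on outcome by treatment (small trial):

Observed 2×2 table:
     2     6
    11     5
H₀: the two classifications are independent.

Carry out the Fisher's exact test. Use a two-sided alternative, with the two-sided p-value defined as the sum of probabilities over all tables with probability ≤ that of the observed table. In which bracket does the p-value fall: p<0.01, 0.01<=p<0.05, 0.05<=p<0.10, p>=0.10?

Margins: r₁=8, r₂=16, c₁=13, c₂=11, n=24
p_obs = C(8,2)·C(16,11)/C(24,13); sum pmf over tables with pmf ≤ p_obs
p-value (two-sided) = 0.08247
→ bracket: 0.05<=p<0.10

p-value bracket: 0.05<=p<0.10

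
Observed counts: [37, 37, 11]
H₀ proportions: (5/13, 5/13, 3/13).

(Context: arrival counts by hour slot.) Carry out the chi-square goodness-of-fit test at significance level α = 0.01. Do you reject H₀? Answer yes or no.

reject H₀: no

n = 85; E_i = n·p_i = [32.69, 32.69, 19.62]
χ² = (37−32.69)²/32.69 + (37−32.69)²/32.69 + (11−19.62)²/19.62 = 4.9192
df = 2
p-value (upper-tail) = 0.08547
At α=0.01: p ≥ α → fail to reject H₀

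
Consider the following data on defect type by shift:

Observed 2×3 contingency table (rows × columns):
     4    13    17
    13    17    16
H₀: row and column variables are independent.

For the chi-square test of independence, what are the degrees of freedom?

degrees of freedom = 2

df = (r−1)(c−1) = (2−1)·(3−1) = 2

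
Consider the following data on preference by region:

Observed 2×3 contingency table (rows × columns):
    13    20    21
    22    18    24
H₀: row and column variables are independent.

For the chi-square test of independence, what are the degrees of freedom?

degrees of freedom = 2

df = (r−1)(c−1) = (2−1)·(3−1) = 2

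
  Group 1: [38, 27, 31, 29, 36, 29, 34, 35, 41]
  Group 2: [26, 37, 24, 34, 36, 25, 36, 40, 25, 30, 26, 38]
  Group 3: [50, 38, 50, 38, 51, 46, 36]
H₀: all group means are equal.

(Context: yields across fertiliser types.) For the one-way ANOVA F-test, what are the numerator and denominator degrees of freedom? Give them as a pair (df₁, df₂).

k = 3 groups, N = 28 total
df = (k−1, N−k) = (3−1, 28−3) = (2, 25)

degrees of freedom = [2, 25]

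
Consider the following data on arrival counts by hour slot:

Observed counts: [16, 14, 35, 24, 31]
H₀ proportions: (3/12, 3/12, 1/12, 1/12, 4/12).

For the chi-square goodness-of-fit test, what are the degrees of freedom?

degrees of freedom = 4

df = k − 1 = 5 − 1 = 4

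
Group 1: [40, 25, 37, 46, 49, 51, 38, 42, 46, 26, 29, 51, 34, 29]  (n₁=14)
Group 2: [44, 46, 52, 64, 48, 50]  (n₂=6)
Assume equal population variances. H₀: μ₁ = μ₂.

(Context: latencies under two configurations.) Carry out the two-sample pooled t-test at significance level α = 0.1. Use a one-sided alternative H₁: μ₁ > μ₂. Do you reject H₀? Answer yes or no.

x̄₁=38.786, s₁=9.158, n₁=14
x̄₂=50.667, s₂=7.118, n₂=6
s_p² = [13·9.158² + 5·7.118²]/18 = 74.6495
SE = √(s_p²·(1/14+1/6)) = 4.2159
t = (38.786−50.667)/4.2159 = -2.8181
df = 18
p-value (one-sided, H₁ greater) = 0.99431
At α=0.1: p ≥ α → fail to reject H₀

reject H₀: no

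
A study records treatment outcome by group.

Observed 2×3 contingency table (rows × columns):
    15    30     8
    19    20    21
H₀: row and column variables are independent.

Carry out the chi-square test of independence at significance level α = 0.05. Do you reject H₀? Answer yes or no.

reject H₀: yes

Row totals [53, 60], col totals [34, 50, 29], n=113
χ² = (15−15.95)²/15.95 + (30−23.45)²/23.45 + (8−13.60)²/13.60 + (19−18.05)²/18.05 + (20−26.55)²/26.55 + (21−15.40)²/15.40 = 7.8948
df = 2
p-value (upper-tail) = 0.01930
At α=0.05: p < α → reject H₀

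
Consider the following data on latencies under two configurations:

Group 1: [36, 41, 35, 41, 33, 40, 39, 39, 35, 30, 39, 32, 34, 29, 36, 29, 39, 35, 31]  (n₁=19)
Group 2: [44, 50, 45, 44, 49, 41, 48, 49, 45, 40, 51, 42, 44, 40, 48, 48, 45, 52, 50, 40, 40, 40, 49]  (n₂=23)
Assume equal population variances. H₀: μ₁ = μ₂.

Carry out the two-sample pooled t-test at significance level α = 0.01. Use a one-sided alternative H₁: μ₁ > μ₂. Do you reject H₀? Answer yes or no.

x̄₁=35.421, s₁=3.990, n₁=19
x̄₂=45.391, s₂=4.042, n₂=23
s_p² = [18·3.990² + 22·4.042²]/40 = 16.1527
SE = √(s_p²·(1/19+1/23)) = 1.2460
t = (35.421−45.391)/1.2460 = -8.0020
df = 40
p-value (one-sided, H₁ greater) = 1.00000
At α=0.01: p ≥ α → fail to reject H₀

reject H₀: no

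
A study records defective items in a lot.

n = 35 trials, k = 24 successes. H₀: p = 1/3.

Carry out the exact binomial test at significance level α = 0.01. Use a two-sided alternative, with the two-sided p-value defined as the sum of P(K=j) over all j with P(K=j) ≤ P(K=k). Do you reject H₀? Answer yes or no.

Exact binomial: n=35, k=24, p₀=1/3=0.3333
P(X=j) = C(n,j)·p₀^j·(1−p₀)^(n−j); p = Σ P(X=j) over j with P(X=j) ≤ P(X=24)
p-value (two-sided) = 0.00003
At α=0.01: p < α → reject H₀

reject H₀: yes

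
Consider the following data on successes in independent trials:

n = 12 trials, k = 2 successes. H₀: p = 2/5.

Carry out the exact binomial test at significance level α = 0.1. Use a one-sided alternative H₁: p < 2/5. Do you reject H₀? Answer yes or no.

Exact binomial: n=12, k=2, p₀=2/5=0.4000
P(X≤2) from Σ C(n,i)·p₀^i·(1−p₀)^(n−i)
p-value (one-sided, H₁ less) = 0.08344
At α=0.1: p < α → reject H₀

reject H₀: yes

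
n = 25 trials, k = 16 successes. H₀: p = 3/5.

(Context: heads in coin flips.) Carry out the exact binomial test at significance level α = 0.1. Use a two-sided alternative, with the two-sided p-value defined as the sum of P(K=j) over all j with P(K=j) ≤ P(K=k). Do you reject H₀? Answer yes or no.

Exact binomial: n=25, k=16, p₀=3/5=0.6000
P(X=j) = C(n,j)·p₀^j·(1−p₀)^(n−j); p = Σ P(X=j) over j with P(X=j) ≤ P(X=16)
p-value (two-sided) = 0.83884
At α=0.1: p ≥ α → fail to reject H₀

reject H₀: no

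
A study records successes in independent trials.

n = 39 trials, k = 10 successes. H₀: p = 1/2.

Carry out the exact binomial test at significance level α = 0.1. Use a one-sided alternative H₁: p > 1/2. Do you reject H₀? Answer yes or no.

reject H₀: no

Exact binomial: n=39, k=10, p₀=1/2=0.5000
P(X≥10) from Σ C(n,i)·p₀^i·(1−p₀)^(n−i)
p-value (one-sided, H₁ greater) = 0.99947
At α=0.1: p ≥ α → fail to reject H₀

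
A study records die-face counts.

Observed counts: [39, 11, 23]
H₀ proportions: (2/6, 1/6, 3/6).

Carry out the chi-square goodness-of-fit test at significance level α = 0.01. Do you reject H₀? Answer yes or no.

reject H₀: yes

n = 73; E_i = n·p_i = [24.33, 12.17, 36.50]
χ² = (39−24.33)²/24.33 + (11−12.17)²/12.17 + (23−36.50)²/36.50 = 13.9452
df = 2
p-value (upper-tail) = 0.00094
At α=0.01: p < α → reject H₀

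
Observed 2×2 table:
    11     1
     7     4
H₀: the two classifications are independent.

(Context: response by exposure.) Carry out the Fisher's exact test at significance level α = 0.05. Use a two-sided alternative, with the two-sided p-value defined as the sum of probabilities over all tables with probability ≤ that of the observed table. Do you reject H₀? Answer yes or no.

Margins: r₁=12, r₂=11, c₁=18, c₂=5, n=23
p_obs = C(12,11)·C(11,7)/C(23,18); sum pmf over tables with pmf ≤ p_obs
p-value (two-sided) = 0.15495
At α=0.05: p ≥ α → fail to reject H₀

reject H₀: no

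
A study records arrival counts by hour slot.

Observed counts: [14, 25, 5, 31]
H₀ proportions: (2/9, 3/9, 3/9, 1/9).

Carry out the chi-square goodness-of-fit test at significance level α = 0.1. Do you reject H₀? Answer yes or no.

n = 75; E_i = n·p_i = [16.67, 25.00, 25.00, 8.33]
χ² = (14−16.67)²/16.67 + (25−25.00)²/25.00 + (5−25.00)²/25.00 + (31−8.33)²/8.33 = 78.0800
df = 3
p-value (upper-tail) = 0.00000
At α=0.1: p < α → reject H₀

reject H₀: yes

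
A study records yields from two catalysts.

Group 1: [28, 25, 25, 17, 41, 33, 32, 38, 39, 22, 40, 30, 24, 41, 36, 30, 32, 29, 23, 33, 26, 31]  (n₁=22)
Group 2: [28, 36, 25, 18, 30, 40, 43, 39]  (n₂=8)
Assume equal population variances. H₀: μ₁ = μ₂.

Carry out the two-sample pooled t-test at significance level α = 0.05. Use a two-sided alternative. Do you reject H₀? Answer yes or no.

reject H₀: no

x̄₁=30.682, s₁=6.650, n₁=22
x̄₂=32.375, s₂=8.568, n₂=8
s_p² = [21·6.650² + 7·8.568²]/28 = 51.5231
SE = √(s_p²·(1/22+1/8)) = 2.9635
t = (30.682−32.375)/2.9635 = -0.5713
df = 28
p-value (two-sided) = 0.57232
At α=0.05: p ≥ α → fail to reject H₀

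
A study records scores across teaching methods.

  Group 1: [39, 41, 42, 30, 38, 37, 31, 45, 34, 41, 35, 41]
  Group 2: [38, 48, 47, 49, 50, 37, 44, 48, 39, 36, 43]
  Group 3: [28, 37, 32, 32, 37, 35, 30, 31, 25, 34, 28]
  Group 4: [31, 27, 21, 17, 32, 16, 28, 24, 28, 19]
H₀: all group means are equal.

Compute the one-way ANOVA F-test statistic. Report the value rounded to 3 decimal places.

test statistic = 30.128

Group means [37.83, 43.55, 31.73, 24.30], grand mean 34.659
SSB = Σnᵢ(x̄ᵢ−x̄)² = 2157.211; SSW = ΣΣ(x−x̄ᵢ)² = 954.676
MSB = 2157.211/3 = 719.0702; MSW = 954.676/40 = 23.8669
F = MSB/MSW = 30.1284
df = (3, 40)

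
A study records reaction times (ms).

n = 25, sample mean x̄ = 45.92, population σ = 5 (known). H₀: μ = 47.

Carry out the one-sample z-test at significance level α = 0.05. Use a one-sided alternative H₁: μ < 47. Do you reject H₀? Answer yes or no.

SE = σ/√n = 5/√25 = 1.0000
z = (x̄−μ₀)/SE = (45.92−47)/1.0000 = -1.0800
p-value (one-sided, H₁ less) = 0.14007
At α=0.05: p ≥ α → fail to reject H₀

reject H₀: no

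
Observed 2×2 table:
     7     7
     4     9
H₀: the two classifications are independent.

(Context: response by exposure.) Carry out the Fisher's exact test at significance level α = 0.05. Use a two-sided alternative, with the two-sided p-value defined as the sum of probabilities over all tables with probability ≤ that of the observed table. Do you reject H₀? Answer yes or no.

Margins: r₁=14, r₂=13, c₁=11, c₂=16, n=27
p_obs = C(14,7)·C(13,4)/C(27,11); sum pmf over tables with pmf ≤ p_obs
p-value (two-sided) = 0.44007
At α=0.05: p ≥ α → fail to reject H₀

reject H₀: no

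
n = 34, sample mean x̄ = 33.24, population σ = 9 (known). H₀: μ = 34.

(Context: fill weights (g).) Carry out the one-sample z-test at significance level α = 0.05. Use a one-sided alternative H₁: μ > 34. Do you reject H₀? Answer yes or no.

reject H₀: no

SE = σ/√n = 9/√34 = 1.5435
z = (x̄−μ₀)/SE = (33.24−34)/1.5435 = -0.4924
p-value (one-sided, H₁ greater) = 0.68878
At α=0.05: p ≥ α → fail to reject H₀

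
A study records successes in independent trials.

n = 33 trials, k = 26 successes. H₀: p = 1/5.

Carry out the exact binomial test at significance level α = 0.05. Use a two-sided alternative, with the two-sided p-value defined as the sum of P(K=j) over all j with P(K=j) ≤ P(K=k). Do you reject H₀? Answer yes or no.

Exact binomial: n=33, k=26, p₀=1/5=0.2000
P(X=j) = C(n,j)·p₀^j·(1−p₀)^(n−j); p = Σ P(X=j) over j with P(X=j) ≤ P(X=26)
p-value (two-sided) = 0.00000
At α=0.05: p < α → reject H₀

reject H₀: yes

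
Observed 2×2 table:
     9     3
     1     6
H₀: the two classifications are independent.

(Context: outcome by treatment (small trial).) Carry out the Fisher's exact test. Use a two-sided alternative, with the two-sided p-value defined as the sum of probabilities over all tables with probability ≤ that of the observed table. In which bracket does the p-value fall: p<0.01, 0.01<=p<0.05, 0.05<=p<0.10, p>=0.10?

Margins: r₁=12, r₂=7, c₁=10, c₂=9, n=19
p_obs = C(12,9)·C(7,1)/C(19,10); sum pmf over tables with pmf ≤ p_obs
p-value (two-sided) = 0.01977
→ bracket: 0.01<=p<0.05

p-value bracket: 0.01<=p<0.05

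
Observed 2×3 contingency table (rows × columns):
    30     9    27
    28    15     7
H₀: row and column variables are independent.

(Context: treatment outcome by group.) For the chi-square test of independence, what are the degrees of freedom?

df = (r−1)(c−1) = (2−1)·(3−1) = 2

degrees of freedom = 2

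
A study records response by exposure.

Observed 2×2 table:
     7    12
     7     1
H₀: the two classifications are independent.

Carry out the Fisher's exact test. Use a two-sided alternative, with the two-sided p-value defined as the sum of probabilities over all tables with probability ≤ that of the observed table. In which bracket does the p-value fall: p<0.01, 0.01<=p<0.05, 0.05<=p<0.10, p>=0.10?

p-value bracket: 0.01<=p<0.05

Margins: r₁=19, r₂=8, c₁=14, c₂=13, n=27
p_obs = C(19,7)·C(8,7)/C(27,14); sum pmf over tables with pmf ≤ p_obs
p-value (two-sided) = 0.03285
→ bracket: 0.01<=p<0.05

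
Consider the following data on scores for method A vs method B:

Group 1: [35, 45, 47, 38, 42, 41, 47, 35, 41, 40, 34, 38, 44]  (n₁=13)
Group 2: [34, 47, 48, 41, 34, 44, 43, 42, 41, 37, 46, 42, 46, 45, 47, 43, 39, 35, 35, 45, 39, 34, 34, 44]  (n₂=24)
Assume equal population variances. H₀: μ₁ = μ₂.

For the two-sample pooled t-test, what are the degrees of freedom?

degrees of freedom = 35

df = n₁ + n₂ − 2 = 13 + 24 − 2 = 35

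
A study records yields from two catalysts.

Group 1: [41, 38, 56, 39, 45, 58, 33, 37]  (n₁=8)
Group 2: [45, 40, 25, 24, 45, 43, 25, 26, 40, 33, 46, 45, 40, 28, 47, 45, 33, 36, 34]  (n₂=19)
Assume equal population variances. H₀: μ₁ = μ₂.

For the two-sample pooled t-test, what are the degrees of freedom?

degrees of freedom = 25

df = n₁ + n₂ − 2 = 8 + 19 − 2 = 25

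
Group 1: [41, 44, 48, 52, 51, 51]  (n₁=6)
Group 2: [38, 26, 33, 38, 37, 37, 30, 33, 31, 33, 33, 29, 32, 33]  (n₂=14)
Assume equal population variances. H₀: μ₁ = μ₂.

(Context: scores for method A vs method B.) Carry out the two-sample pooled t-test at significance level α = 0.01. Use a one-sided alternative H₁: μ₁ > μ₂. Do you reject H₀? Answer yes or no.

reject H₀: yes

x̄₁=47.833, s₁=4.446, n₁=6
x̄₂=33.071, s₂=3.518, n₂=14
s_p² = [5·4.446² + 13·3.518²]/18 = 14.4312
SE = √(s_p²·(1/6+1/14)) = 1.8536
t = (47.833−33.071)/1.8536 = 7.9637
df = 18
p-value (one-sided, H₁ greater) = 0.00000
At α=0.01: p < α → reject H₀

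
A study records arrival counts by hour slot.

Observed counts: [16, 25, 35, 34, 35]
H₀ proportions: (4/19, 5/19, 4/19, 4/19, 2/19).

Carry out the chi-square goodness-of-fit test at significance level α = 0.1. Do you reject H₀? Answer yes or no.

n = 145; E_i = n·p_i = [30.53, 38.16, 30.53, 30.53, 15.26]
χ² = (16−30.53)²/30.53 + (25−38.16)²/38.16 + (35−30.53)²/30.53 + (34−30.53)²/30.53 + (35−15.26)²/15.26 = 38.0224
df = 4
p-value (upper-tail) = 0.00000
At α=0.1: p < α → reject H₀

reject H₀: yes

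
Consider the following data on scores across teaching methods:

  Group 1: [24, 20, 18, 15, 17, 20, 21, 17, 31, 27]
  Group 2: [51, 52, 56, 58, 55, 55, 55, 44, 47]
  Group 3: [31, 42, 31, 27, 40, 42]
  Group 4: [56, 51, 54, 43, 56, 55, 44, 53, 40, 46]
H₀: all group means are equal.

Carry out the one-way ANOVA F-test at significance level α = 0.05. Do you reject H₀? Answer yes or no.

Group means [21.00, 52.56, 35.50, 49.80], grand mean 39.829
SSB = Σnᵢ(x̄ᵢ−x̄)² = 6109.649; SSW = ΣΣ(x−x̄ᵢ)² = 931.322
MSB = 6109.649/3 = 2036.5497; MSW = 931.322/31 = 30.0427
F = MSB/MSW = 67.7886
df = (3, 31)
p-value (upper-tail) = 0.00000
At α=0.05: p < α → reject H₀

reject H₀: yes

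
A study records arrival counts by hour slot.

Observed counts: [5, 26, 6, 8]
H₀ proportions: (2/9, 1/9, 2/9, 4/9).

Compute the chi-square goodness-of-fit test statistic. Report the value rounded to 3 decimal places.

n = 45; E_i = n·p_i = [10.00, 5.00, 10.00, 20.00]
χ² = (5−10.00)²/10.00 + (26−5.00)²/5.00 + (6−10.00)²/10.00 + (8−20.00)²/20.00 = 99.5000
df = 3

test statistic = 99.500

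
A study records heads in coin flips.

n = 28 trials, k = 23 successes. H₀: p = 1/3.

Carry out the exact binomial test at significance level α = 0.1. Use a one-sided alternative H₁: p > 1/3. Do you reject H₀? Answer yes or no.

reject H₀: yes

Exact binomial: n=28, k=23, p₀=1/3=0.3333
P(X≥23) from Σ C(n,i)·p₀^i·(1−p₀)^(n−i)
p-value (one-sided, H₁ greater) = 0.00000
At α=0.1: p < α → reject H₀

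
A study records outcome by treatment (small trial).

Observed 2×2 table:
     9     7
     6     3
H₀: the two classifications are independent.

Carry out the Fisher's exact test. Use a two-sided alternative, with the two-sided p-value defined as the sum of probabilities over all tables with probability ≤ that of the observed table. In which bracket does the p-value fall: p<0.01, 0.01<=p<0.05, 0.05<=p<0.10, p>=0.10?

Margins: r₁=16, r₂=9, c₁=15, c₂=10, n=25
p_obs = C(16,9)·C(9,6)/C(25,15); sum pmf over tables with pmf ≤ p_obs
p-value (two-sided) = 0.69132
→ bracket: p>=0.10

p-value bracket: p>=0.10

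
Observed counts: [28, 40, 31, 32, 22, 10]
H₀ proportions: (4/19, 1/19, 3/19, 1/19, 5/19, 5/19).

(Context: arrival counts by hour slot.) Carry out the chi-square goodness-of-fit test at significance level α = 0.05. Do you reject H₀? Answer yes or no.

reject H₀: yes

n = 163; E_i = n·p_i = [34.32, 8.58, 25.74, 8.58, 42.89, 42.89]
χ² = (28−34.32)²/34.32 + (40−8.58)²/8.58 + (31−25.74)²/25.74 + (32−8.58)²/8.58 + (22−42.89)²/42.89 + (10−42.89)²/42.89 = 216.6658
df = 5
p-value (upper-tail) = 0.00000
At α=0.05: p < α → reject H₀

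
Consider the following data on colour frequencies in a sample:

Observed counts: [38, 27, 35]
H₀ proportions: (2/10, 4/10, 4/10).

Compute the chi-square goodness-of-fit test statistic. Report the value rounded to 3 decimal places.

n = 100; E_i = n·p_i = [20.00, 40.00, 40.00]
χ² = (38−20.00)²/20.00 + (27−40.00)²/40.00 + (35−40.00)²/40.00 = 21.0500
df = 2

test statistic = 21.050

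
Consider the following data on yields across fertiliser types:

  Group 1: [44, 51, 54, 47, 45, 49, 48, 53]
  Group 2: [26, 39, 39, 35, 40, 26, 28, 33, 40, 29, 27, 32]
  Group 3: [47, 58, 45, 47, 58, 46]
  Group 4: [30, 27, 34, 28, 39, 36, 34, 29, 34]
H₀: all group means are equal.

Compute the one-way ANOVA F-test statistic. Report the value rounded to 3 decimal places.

Group means [48.88, 32.83, 50.17, 32.33], grand mean 39.343
SSB = Σnᵢ(x̄ᵢ−x̄)² = 2380.511; SSW = ΣΣ(x−x̄ᵢ)² = 757.375
MSB = 2380.511/3 = 793.5036; MSW = 757.375/31 = 24.4315
F = MSB/MSW = 32.4788
df = (3, 31)

test statistic = 32.479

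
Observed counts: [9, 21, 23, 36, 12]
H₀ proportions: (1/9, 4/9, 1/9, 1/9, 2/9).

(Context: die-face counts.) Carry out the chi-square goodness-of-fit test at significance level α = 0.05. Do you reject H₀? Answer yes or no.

n = 101; E_i = n·p_i = [11.22, 44.89, 11.22, 11.22, 22.44]
χ² = (9−11.22)²/11.22 + (21−44.89)²/44.89 + (23−11.22)²/11.22 + (36−11.22)²/11.22 + (12−22.44)²/22.44 = 85.0817
df = 4
p-value (upper-tail) = 0.00000
At α=0.05: p < α → reject H₀

reject H₀: yes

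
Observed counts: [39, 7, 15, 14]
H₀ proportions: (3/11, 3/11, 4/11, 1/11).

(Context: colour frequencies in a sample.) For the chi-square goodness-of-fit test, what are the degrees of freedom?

degrees of freedom = 3

df = k − 1 = 4 − 1 = 3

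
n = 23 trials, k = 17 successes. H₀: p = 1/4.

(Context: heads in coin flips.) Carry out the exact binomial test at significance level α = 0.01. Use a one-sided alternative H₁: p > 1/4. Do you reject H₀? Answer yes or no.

Exact binomial: n=23, k=17, p₀=1/4=0.2500
P(X≥17) from Σ C(n,i)·p₀^i·(1−p₀)^(n−i)
p-value (one-sided, H₁ greater) = 0.00000
At α=0.01: p < α → reject H₀

reject H₀: yes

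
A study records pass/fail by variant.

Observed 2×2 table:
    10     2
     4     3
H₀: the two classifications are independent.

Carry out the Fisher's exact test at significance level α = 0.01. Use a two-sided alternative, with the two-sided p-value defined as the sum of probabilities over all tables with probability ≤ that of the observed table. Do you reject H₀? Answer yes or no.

reject H₀: no

Margins: r₁=12, r₂=7, c₁=14, c₂=5, n=19
p_obs = C(12,10)·C(7,4)/C(19,14); sum pmf over tables with pmf ≤ p_obs
p-value (two-sided) = 0.30470
At α=0.01: p ≥ α → fail to reject H₀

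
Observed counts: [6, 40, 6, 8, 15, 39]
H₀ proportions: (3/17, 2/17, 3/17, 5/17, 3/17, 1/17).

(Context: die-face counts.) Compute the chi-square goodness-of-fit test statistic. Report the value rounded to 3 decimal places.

n = 114; E_i = n·p_i = [20.12, 13.41, 20.12, 33.53, 20.12, 6.71]
χ² = (6−20.12)²/20.12 + (40−13.41)²/13.41 + (6−20.12)²/20.12 + (8−33.53)²/33.53 + (15−20.12)²/20.12 + (39−6.71)²/6.71 = 248.7860
df = 5

test statistic = 248.786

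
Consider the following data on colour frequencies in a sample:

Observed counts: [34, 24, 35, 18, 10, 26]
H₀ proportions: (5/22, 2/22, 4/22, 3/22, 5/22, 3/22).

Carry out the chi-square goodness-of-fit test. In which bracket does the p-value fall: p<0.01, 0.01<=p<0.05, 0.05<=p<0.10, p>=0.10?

p-value bracket: p<0.01

n = 147; E_i = n·p_i = [33.41, 13.36, 26.73, 20.05, 33.41, 20.05]
χ² = (34−33.41)²/33.41 + (24−13.36)²/13.36 + (35−26.73)²/26.73 + (18−20.05)²/20.05 + (10−33.41)²/33.41 + (26−20.05)²/20.05 = 29.4166
df = 5
p-value (upper-tail) = 0.00002
→ bracket: p<0.01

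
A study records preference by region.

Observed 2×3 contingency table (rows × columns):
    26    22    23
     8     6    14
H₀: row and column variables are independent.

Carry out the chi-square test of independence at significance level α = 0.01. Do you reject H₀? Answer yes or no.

Row totals [71, 28], col totals [34, 28, 37], n=99
χ² = (26−24.38)²/24.38 + (22−20.08)²/20.08 + (23−26.54)²/26.54 + (8−9.62)²/9.62 + (6−7.92)²/7.92 + (14−10.46)²/10.46 = 2.6927
df = 2
p-value (upper-tail) = 0.26019
At α=0.01: p ≥ α → fail to reject H₀

reject H₀: no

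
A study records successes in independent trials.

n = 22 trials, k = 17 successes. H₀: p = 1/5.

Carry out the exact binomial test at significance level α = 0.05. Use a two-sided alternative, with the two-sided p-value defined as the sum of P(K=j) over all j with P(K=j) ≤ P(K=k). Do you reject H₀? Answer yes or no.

reject H₀: yes

Exact binomial: n=22, k=17, p₀=1/5=0.2000
P(X=j) = C(n,j)·p₀^j·(1−p₀)^(n−j); p = Σ P(X=j) over j with P(X=j) ≤ P(X=17)
p-value (two-sided) = 0.00000
At α=0.05: p < α → reject H₀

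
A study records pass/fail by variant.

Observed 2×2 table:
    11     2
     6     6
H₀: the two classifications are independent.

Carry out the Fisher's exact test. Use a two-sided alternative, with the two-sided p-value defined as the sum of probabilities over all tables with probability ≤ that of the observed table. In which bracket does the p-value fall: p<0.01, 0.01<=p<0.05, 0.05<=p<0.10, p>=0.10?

Margins: r₁=13, r₂=12, c₁=17, c₂=8, n=25
p_obs = C(13,11)·C(12,6)/C(25,17); sum pmf over tables with pmf ≤ p_obs
p-value (two-sided) = 0.09684
→ bracket: 0.05<=p<0.10

p-value bracket: 0.05<=p<0.10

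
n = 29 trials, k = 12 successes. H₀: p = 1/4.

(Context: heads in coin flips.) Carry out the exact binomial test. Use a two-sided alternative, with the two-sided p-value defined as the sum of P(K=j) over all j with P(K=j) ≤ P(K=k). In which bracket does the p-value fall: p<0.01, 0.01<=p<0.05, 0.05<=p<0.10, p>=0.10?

p-value bracket: 0.05<=p<0.10

Exact binomial: n=29, k=12, p₀=1/4=0.2500
P(X=j) = C(n,j)·p₀^j·(1−p₀)^(n−j); p = Σ P(X=j) over j with P(X=j) ≤ P(X=12)
p-value (two-sided) = 0.05231
→ bracket: 0.05<=p<0.10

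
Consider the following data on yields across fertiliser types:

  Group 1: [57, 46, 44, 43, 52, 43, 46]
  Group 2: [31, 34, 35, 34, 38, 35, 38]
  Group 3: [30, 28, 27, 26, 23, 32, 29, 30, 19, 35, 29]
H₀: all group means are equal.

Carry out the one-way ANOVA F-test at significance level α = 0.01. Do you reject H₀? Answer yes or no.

reject H₀: yes

Group means [47.29, 35.00, 28.00], grand mean 35.360
SSB = Σnᵢ(x̄ᵢ−x̄)² = 1592.331; SSW = ΣΣ(x−x̄ᵢ)² = 389.429
MSB = 1592.331/2 = 796.1657; MSW = 389.429/22 = 17.7013
F = MSB/MSW = 44.9778
df = (2, 22)
p-value (upper-tail) = 0.00000
At α=0.01: p < α → reject H₀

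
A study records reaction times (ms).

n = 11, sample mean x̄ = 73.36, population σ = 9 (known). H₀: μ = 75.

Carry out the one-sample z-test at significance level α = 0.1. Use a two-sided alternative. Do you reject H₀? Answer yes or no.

reject H₀: no

SE = σ/√n = 9/√11 = 2.7136
z = (x̄−μ₀)/SE = (73.36−75)/2.7136 = -0.6044
p-value (two-sided) = 0.54560
At α=0.1: p ≥ α → fail to reject H₀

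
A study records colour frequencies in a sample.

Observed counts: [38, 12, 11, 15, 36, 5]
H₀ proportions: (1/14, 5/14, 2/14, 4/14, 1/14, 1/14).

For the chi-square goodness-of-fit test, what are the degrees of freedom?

degrees of freedom = 5

df = k − 1 = 6 − 1 = 5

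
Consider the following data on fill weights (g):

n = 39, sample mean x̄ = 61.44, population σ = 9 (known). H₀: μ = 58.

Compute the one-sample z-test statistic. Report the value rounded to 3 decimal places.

SE = σ/√n = 9/√39 = 1.4412
z = (x̄−μ₀)/SE = (61.44−58)/1.4412 = 2.3870

test statistic = 2.387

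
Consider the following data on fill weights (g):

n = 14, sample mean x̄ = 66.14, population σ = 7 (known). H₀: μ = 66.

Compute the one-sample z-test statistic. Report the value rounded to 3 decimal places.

SE = σ/√n = 7/√14 = 1.8708
z = (x̄−μ₀)/SE = (66.14−66)/1.8708 = 0.0748

test statistic = 0.075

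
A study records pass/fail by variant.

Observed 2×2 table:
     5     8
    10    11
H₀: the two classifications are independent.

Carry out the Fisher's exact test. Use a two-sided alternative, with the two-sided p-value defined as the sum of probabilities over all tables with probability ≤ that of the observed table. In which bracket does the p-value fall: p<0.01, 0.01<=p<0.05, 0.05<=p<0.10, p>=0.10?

p-value bracket: p>=0.10

Margins: r₁=13, r₂=21, c₁=15, c₂=19, n=34
p_obs = C(13,5)·C(21,10)/C(34,15); sum pmf over tables with pmf ≤ p_obs
p-value (two-sided) = 0.72824
→ bracket: p>=0.10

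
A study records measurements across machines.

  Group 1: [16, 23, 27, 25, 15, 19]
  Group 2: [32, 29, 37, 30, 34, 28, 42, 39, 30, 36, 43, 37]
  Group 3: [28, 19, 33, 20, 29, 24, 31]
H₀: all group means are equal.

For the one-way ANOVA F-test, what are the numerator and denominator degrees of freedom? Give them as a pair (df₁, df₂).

degrees of freedom = [2, 22]

k = 3 groups, N = 25 total
df = (k−1, N−k) = (3−1, 25−3) = (2, 22)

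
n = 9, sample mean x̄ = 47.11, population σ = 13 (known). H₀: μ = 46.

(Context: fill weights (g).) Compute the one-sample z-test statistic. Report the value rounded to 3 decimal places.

SE = σ/√n = 13/√9 = 4.3333
z = (x̄−μ₀)/SE = (47.11−46)/4.3333 = 0.2562

test statistic = 0.256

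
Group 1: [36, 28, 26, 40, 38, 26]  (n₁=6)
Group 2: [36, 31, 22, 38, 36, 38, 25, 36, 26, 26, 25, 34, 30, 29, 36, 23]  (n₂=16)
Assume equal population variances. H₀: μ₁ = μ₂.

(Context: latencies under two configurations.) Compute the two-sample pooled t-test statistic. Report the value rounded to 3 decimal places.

x̄₁=32.333, s₁=6.377, n₁=6
x̄₂=30.688, s₂=5.642, n₂=16
s_p² = [5·6.377² + 15·5.642²]/20 = 34.0385
SE = √(s_p²·(1/6+1/16)) = 2.7929
t = (32.333−30.688)/2.7929 = 0.5893
df = 20

test statistic = 0.589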